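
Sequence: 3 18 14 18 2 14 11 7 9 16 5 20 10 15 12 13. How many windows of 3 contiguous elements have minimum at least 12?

2

3 18 14 → min 3
18 14 18 → min 14  ≥ 12 ✓
14 18 2 → min 2
18 2 14 → min 2
2 14 11 → min 2
14 11 7 → min 7
11 7 9 → min 7
7 9 16 → min 7
9 16 5 → min 5
16 5 20 → min 5
5 20 10 → min 5
20 10 15 → min 10
10 15 12 → min 10
15 12 13 → min 12  ≥ 12 ✓
2 windows satisfy the condition.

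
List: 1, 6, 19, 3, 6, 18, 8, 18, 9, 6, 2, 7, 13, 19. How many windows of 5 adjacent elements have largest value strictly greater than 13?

[1, 6, 19, 3, 6] → max 19  > 13 ✓
[6, 19, 3, 6, 18] → max 19  > 13 ✓
[19, 3, 6, 18, 8] → max 19  > 13 ✓
[3, 6, 18, 8, 18] → max 18  > 13 ✓
[6, 18, 8, 18, 9] → max 18  > 13 ✓
[18, 8, 18, 9, 6] → max 18  > 13 ✓
[8, 18, 9, 6, 2] → max 18  > 13 ✓
[18, 9, 6, 2, 7] → max 18  > 13 ✓
[9, 6, 2, 7, 13] → max 13
[6, 2, 7, 13, 19] → max 19  > 13 ✓
9 windows satisfy the condition.

9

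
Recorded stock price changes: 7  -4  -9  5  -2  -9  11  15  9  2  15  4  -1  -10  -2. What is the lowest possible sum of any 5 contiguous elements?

[7, -4, -9, 5, -2] → sum -3
[-4, -9, 5, -2, -9] → sum -19
[-9, 5, -2, -9, 11] → sum -4
[5, -2, -9, 11, 15] → sum 20
[-2, -9, 11, 15, 9] → sum 24
[-9, 11, 15, 9, 2] → sum 28
[11, 15, 9, 2, 15] → sum 52
[15, 9, 2, 15, 4] → sum 45
[9, 2, 15, 4, -1] → sum 29
[2, 15, 4, -1, -10] → sum 10
[15, 4, -1, -10, -2] → sum 6
Lowest of these is -19.

-19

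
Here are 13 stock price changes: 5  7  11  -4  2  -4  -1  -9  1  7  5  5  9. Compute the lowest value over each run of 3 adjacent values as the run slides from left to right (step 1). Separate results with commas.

Sliding a size-3 window across the 13 values:
5 7 11 → min 5
7 11 -4 → min -4
11 -4 2 → min -4
-4 2 -4 → min -4
2 -4 -1 → min -4
-4 -1 -9 → min -9
-1 -9 1 → min -9
-9 1 7 → min -9
1 7 5 → min 1
7 5 5 → min 5
5 5 9 → min 5

5, -4, -4, -4, -4, -9, -9, -9, 1, 5, 5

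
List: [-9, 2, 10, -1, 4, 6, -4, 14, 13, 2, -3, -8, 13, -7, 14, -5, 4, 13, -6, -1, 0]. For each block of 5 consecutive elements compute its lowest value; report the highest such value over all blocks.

Window mins for each of the 17 positions:
[-9, 2, 10, -1, 4] → min -9
[2, 10, -1, 4, 6] → min -1
[10, -1, 4, 6, -4] → min -4
[-1, 4, 6, -4, 14] → min -4
[4, 6, -4, 14, 13] → min -4
[6, -4, 14, 13, 2] → min -4
[-4, 14, 13, 2, -3] → min -4
[14, 13, 2, -3, -8] → min -8
[13, 2, -3, -8, 13] → min -8
[2, -3, -8, 13, -7] → min -8
[-3, -8, 13, -7, 14] → min -8
[-8, 13, -7, 14, -5] → min -8
[13, -7, 14, -5, 4] → min -7
[-7, 14, -5, 4, 13] → min -7
[14, -5, 4, 13, -6] → min -6
[-5, 4, 13, -6, -1] → min -6
[4, 13, -6, -1, 0] → min -6
Highest of these is -1.

-1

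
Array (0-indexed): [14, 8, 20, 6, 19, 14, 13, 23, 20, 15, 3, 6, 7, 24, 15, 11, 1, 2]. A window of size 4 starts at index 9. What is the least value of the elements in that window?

Elements at indices 9..12: 15, 3, 6, 7
min(15, 3, 6, 7) = 3

3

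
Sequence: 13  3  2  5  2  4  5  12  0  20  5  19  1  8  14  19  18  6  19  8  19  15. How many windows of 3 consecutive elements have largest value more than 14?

13 3 2 → max 13
3 2 5 → max 5
2 5 2 → max 5
5 2 4 → max 5
2 4 5 → max 5
4 5 12 → max 12
5 12 0 → max 12
12 0 20 → max 20  > 14 ✓
0 20 5 → max 20  > 14 ✓
20 5 19 → max 20  > 14 ✓
5 19 1 → max 19  > 14 ✓
19 1 8 → max 19  > 14 ✓
1 8 14 → max 14
8 14 19 → max 19  > 14 ✓
14 19 18 → max 19  > 14 ✓
19 18 6 → max 19  > 14 ✓
18 6 19 → max 19  > 14 ✓
6 19 8 → max 19  > 14 ✓
19 8 19 → max 19  > 14 ✓
8 19 15 → max 19  > 14 ✓
12 windows satisfy the condition.

12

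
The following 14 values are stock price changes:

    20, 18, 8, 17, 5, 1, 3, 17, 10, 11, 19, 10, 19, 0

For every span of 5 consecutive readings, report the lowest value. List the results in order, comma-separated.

(20, 18, 8, 17, 5) → min 5
(18, 8, 17, 5, 1) → min 1
(8, 17, 5, 1, 3) → min 1
(17, 5, 1, 3, 17) → min 1
(5, 1, 3, 17, 10) → min 1
(1, 3, 17, 10, 11) → min 1
(3, 17, 10, 11, 19) → min 3
(17, 10, 11, 19, 10) → min 10
(10, 11, 19, 10, 19) → min 10
(11, 19, 10, 19, 0) → min 0

5, 1, 1, 1, 1, 1, 3, 10, 10, 0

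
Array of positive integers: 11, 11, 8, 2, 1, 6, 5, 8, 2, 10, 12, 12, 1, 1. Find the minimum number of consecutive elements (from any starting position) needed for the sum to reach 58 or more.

9

add 11: running sum 11 < 58
add 11: running sum 22 < 58
add 8: running sum 30 < 58
add 2: running sum 32 < 58
add 1: running sum 33 < 58
add 6: running sum 39 < 58
add 5: running sum 44 < 58
add 8: running sum 52 < 58
add 2: running sum 54 < 58
add 10: shortest ending here [11, 11, 8, 2, 1, 6, 5, 8, 2, 10] sum 64, len 10
add 12: shortest ending here [11, 8, 2, 1, 6, 5, 8, 2, 10, 12] sum 65, len 10
add 12: shortest ending here [2, 1, 6, 5, 8, 2, 10, 12, 12] sum 58, len 9
add 1: shortest ending here [2, 1, 6, 5, 8, 2, 10, 12, 12, 1] sum 59, len 10
add 1: shortest ending here [1, 6, 5, 8, 2, 10, 12, 12, 1, 1] sum 58, len 10
Shortest qualifying length: 9.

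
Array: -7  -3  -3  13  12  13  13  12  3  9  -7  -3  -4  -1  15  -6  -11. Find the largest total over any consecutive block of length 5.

63

(-7, -3, -3, 13, 12) → sum 12
(-3, -3, 13, 12, 13) → sum 32
(-3, 13, 12, 13, 13) → sum 48
(13, 12, 13, 13, 12) → sum 63
(12, 13, 13, 12, 3) → sum 53
(13, 13, 12, 3, 9) → sum 50
(13, 12, 3, 9, -7) → sum 30
(12, 3, 9, -7, -3) → sum 14
(3, 9, -7, -3, -4) → sum -2
(9, -7, -3, -4, -1) → sum -6
(-7, -3, -4, -1, 15) → sum 0
(-3, -4, -1, 15, -6) → sum 1
(-4, -1, 15, -6, -11) → sum -7
Largest of these is 63.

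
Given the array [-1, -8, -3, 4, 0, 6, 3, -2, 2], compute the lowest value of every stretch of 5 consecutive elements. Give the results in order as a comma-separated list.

-8, -8, -3, -2, -2

Sliding a size-5 window across the 9 values:
[-1, -8, -3, 4, 0] → min -8
[-8, -3, 4, 0, 6] → min -8
[-3, 4, 0, 6, 3] → min -3
[4, 0, 6, 3, -2] → min -2
[0, 6, 3, -2, 2] → min -2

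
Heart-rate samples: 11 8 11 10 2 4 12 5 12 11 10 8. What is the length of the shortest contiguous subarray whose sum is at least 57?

add 11: running sum 11 < 57
add 8: running sum 19 < 57
add 11: running sum 30 < 57
add 10: running sum 40 < 57
add 2: running sum 42 < 57
add 4: running sum 46 < 57
end 6: [11, 8, 11, 10, 2, 4, 12] sum 58, len 7
end 7: [11, 8, 11, 10, 2, 4, 12, 5] sum 63, len 8
end 8: [8, 11, 10, 2, 4, 12, 5, 12] sum 64, len 8
end 9: [11, 10, 2, 4, 12, 5, 12, 11] sum 67, len 8
end 10: [10, 2, 4, 12, 5, 12, 11, 10] sum 66, len 8
end 11: [12, 5, 12, 11, 10, 8] sum 58, len 6
Shortest qualifying length: 6.

6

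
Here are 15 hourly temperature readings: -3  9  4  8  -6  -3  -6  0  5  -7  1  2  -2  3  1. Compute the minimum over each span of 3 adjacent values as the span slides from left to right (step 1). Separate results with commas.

(-3, 9, 4) → min -3
(9, 4, 8) → min 4
(4, 8, -6) → min -6
(8, -6, -3) → min -6
(-6, -3, -6) → min -6
(-3, -6, 0) → min -6
(-6, 0, 5) → min -6
(0, 5, -7) → min -7
(5, -7, 1) → min -7
(-7, 1, 2) → min -7
(1, 2, -2) → min -2
(2, -2, 3) → min -2
(-2, 3, 1) → min -2

-3, 4, -6, -6, -6, -6, -6, -7, -7, -7, -2, -2, -2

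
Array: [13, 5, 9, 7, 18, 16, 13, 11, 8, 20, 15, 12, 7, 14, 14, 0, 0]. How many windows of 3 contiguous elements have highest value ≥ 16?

(13, 5, 9) → max 13
(5, 9, 7) → max 9
(9, 7, 18) → max 18  ≥ 16 ✓
(7, 18, 16) → max 18  ≥ 16 ✓
(18, 16, 13) → max 18  ≥ 16 ✓
(16, 13, 11) → max 16  ≥ 16 ✓
(13, 11, 8) → max 13
(11, 8, 20) → max 20  ≥ 16 ✓
(8, 20, 15) → max 20  ≥ 16 ✓
(20, 15, 12) → max 20  ≥ 16 ✓
(15, 12, 7) → max 15
(12, 7, 14) → max 14
(7, 14, 14) → max 14
(14, 14, 0) → max 14
(14, 0, 0) → max 14
7 windows satisfy the condition.

7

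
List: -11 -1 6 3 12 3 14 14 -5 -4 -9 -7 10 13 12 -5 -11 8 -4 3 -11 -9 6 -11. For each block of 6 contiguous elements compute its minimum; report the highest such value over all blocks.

(-11, -1, 6, 3, 12, 3) → min -11
(-1, 6, 3, 12, 3, 14) → min -1
(6, 3, 12, 3, 14, 14) → min 3
(3, 12, 3, 14, 14, -5) → min -5
(12, 3, 14, 14, -5, -4) → min -5
(3, 14, 14, -5, -4, -9) → min -9
(14, 14, -5, -4, -9, -7) → min -9
(14, -5, -4, -9, -7, 10) → min -9
(-5, -4, -9, -7, 10, 13) → min -9
(-4, -9, -7, 10, 13, 12) → min -9
(-9, -7, 10, 13, 12, -5) → min -9
(-7, 10, 13, 12, -5, -11) → min -11
(10, 13, 12, -5, -11, 8) → min -11
(13, 12, -5, -11, 8, -4) → min -11
(12, -5, -11, 8, -4, 3) → min -11
(-5, -11, 8, -4, 3, -11) → min -11
(-11, 8, -4, 3, -11, -9) → min -11
(8, -4, 3, -11, -9, 6) → min -11
(-4, 3, -11, -9, 6, -11) → min -11
Highest of these is 3.

3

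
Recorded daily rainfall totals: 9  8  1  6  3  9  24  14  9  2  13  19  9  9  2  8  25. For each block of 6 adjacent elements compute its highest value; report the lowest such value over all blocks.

9

Each size-6 window and its max:
9 8 1 6 3 9 → max 9
8 1 6 3 9 24 → max 24
1 6 3 9 24 14 → max 24
6 3 9 24 14 9 → max 24
3 9 24 14 9 2 → max 24
9 24 14 9 2 13 → max 24
24 14 9 2 13 19 → max 24
14 9 2 13 19 9 → max 19
9 2 13 19 9 9 → max 19
2 13 19 9 9 2 → max 19
13 19 9 9 2 8 → max 19
19 9 9 2 8 25 → max 25
Lowest of these is 9.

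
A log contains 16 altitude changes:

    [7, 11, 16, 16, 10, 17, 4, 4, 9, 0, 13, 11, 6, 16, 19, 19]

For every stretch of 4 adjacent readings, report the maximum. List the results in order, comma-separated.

16, 16, 17, 17, 17, 17, 9, 13, 13, 13, 16, 19, 19

(7, 11, 16, 16) → max 16
(11, 16, 16, 10) → max 16
(16, 16, 10, 17) → max 17
(16, 10, 17, 4) → max 17
(10, 17, 4, 4) → max 17
(17, 4, 4, 9) → max 17
(4, 4, 9, 0) → max 9
(4, 9, 0, 13) → max 13
(9, 0, 13, 11) → max 13
(0, 13, 11, 6) → max 13
(13, 11, 6, 16) → max 16
(11, 6, 16, 19) → max 19
(6, 16, 19, 19) → max 19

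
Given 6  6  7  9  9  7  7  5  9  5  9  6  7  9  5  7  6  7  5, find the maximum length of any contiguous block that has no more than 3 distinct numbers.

add 6: window [6] (1 distinct), len 1
add 6: window [6, 6] (1 distinct), len 2
add 7: window [6, 6, 7] (2 distinct), len 3
add 9: window [6, 6, 7, 9] (3 distinct), len 4
add 9: window [6, 6, 7, 9, 9] (3 distinct), len 5
add 7: window [6, 6, 7, 9, 9, 7] (3 distinct), len 6
add 7: window [6, 6, 7, 9, 9, 7, 7] (3 distinct), len 7
add 5: window [7, 9, 9, 7, 7, 5] (3 distinct), len 6
add 9: window [7, 9, 9, 7, 7, 5, 9] (3 distinct), len 7
add 5: window [7, 9, 9, 7, 7, 5, 9, 5] (3 distinct), len 8
add 9: window [7, 9, 9, 7, 7, 5, 9, 5, 9] (3 distinct), len 9
add 6: window [5, 9, 5, 9, 6] (3 distinct), len 5
add 7: window [9, 6, 7] (3 distinct), len 3
add 9: window [9, 6, 7, 9] (3 distinct), len 4
add 5: window [7, 9, 5] (3 distinct), len 3
add 7: window [7, 9, 5, 7] (3 distinct), len 4
add 6: window [5, 7, 6] (3 distinct), len 3
add 7: window [5, 7, 6, 7] (3 distinct), len 4
add 5: window [5, 7, 6, 7, 5] (3 distinct), len 5
Longest length with ≤3 distinct: 9.

9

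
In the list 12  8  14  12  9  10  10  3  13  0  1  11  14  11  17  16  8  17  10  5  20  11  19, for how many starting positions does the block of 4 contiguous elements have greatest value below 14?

6

12 8 14 12 → max 14
8 14 12 9 → max 14
14 12 9 10 → max 14
12 9 10 10 → max 12  < 14 ✓
9 10 10 3 → max 10  < 14 ✓
10 10 3 13 → max 13  < 14 ✓
10 3 13 0 → max 13  < 14 ✓
3 13 0 1 → max 13  < 14 ✓
13 0 1 11 → max 13  < 14 ✓
0 1 11 14 → max 14
1 11 14 11 → max 14
11 14 11 17 → max 17
14 11 17 16 → max 17
11 17 16 8 → max 17
17 16 8 17 → max 17
16 8 17 10 → max 17
8 17 10 5 → max 17
17 10 5 20 → max 20
10 5 20 11 → max 20
5 20 11 19 → max 20
6 windows satisfy the condition.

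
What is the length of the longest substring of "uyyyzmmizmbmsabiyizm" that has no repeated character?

add u: [u] len 1
add y: [u, y] len 2
add y (repeat y, move left end past it): [y] len 1
add y (repeat y, move left end past it): [y] len 1
add z: [y, z] len 2
add m: [y, z, m] len 3
add m (repeat m, move left end past it): [m] len 1
add i: [m, i] len 2
add z: [m, i, z] len 3
add m (repeat m, move left end past it): [i, z, m] len 3
add b: [i, z, m, b] len 4
add m (repeat m, move left end past it): [b, m] len 2
add s: [b, m, s] len 3
add a: [b, m, s, a] len 4
add b (repeat b, move left end past it): [m, s, a, b] len 4
add i: [m, s, a, b, i] len 5
add y: [m, s, a, b, i, y] len 6
add i (repeat i, move left end past it): [y, i] len 2
add z: [y, i, z] len 3
add m: [y, i, z, m] len 4
Longest all-distinct length: 6.

6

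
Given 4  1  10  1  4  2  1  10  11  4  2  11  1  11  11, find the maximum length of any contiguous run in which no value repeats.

[4] len 1
[4, 1] len 2
[4, 1, 10] len 3
[10, 1] len 2
[10, 1, 4] len 3
[10, 1, 4, 2] len 4
[4, 2, 1] len 3
[4, 2, 1, 10] len 4
[4, 2, 1, 10, 11] len 5
[2, 1, 10, 11, 4] len 5
[1, 10, 11, 4, 2] len 5
[4, 2, 11] len 3
[4, 2, 11, 1] len 4
[1, 11] len 2
[11] len 1
Longest all-distinct length: 5.

5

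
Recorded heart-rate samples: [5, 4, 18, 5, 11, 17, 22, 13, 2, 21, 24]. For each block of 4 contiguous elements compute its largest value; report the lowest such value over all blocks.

Window maxs for each of the 8 positions:
[5, 4, 18, 5] → max 18
[4, 18, 5, 11] → max 18
[18, 5, 11, 17] → max 18
[5, 11, 17, 22] → max 22
[11, 17, 22, 13] → max 22
[17, 22, 13, 2] → max 22
[22, 13, 2, 21] → max 22
[13, 2, 21, 24] → max 24
Lowest of these is 18.

18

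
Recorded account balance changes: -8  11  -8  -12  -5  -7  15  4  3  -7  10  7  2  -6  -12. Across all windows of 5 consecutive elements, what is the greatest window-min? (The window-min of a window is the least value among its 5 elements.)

-7

Each size-5 window and its min:
-8 11 -8 -12 -5 → min -12
11 -8 -12 -5 -7 → min -12
-8 -12 -5 -7 15 → min -12
-12 -5 -7 15 4 → min -12
-5 -7 15 4 3 → min -7
-7 15 4 3 -7 → min -7
15 4 3 -7 10 → min -7
4 3 -7 10 7 → min -7
3 -7 10 7 2 → min -7
-7 10 7 2 -6 → min -7
10 7 2 -6 -12 → min -12
Greatest of these is -7.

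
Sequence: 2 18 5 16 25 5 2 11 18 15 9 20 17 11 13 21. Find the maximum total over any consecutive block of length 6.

91

(2, 18, 5, 16, 25, 5) → sum 71
(18, 5, 16, 25, 5, 2) → sum 71
(5, 16, 25, 5, 2, 11) → sum 64
(16, 25, 5, 2, 11, 18) → sum 77
(25, 5, 2, 11, 18, 15) → sum 76
(5, 2, 11, 18, 15, 9) → sum 60
(2, 11, 18, 15, 9, 20) → sum 75
(11, 18, 15, 9, 20, 17) → sum 90
(18, 15, 9, 20, 17, 11) → sum 90
(15, 9, 20, 17, 11, 13) → sum 85
(9, 20, 17, 11, 13, 21) → sum 91
Maximum of these is 91.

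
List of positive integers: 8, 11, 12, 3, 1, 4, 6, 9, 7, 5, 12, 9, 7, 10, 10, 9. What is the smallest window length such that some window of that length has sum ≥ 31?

add 8: running sum 8 < 31
add 11: running sum 19 < 31
end 2: [8, 11, 12] sum 31, len 3
end 3: [8, 11, 12, 3] sum 34, len 4
end 4: [8, 11, 12, 3, 1] sum 35, len 5
end 5: [11, 12, 3, 1, 4] sum 31, len 5
end 6: [11, 12, 3, 1, 4, 6] sum 37, len 6
end 7: [12, 3, 1, 4, 6, 9] sum 35, len 6
end 8: [12, 3, 1, 4, 6, 9, 7] sum 42, len 7
end 9: [4, 6, 9, 7, 5] sum 31, len 5
end 10: [9, 7, 5, 12] sum 33, len 4
end 11: [7, 5, 12, 9] sum 33, len 4
end 12: [5, 12, 9, 7] sum 33, len 4
end 13: [12, 9, 7, 10] sum 38, len 4
end 14: [9, 7, 10, 10] sum 36, len 4
end 15: [7, 10, 10, 9] sum 36, len 4
Shortest qualifying length: 3.

3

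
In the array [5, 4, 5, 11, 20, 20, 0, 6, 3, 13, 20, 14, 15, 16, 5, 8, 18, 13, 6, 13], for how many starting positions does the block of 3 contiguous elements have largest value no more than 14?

[5, 4, 5] → max 5  ≤ 14 ✓
[4, 5, 11] → max 11  ≤ 14 ✓
[5, 11, 20] → max 20
[11, 20, 20] → max 20
[20, 20, 0] → max 20
[20, 0, 6] → max 20
[0, 6, 3] → max 6  ≤ 14 ✓
[6, 3, 13] → max 13  ≤ 14 ✓
[3, 13, 20] → max 20
[13, 20, 14] → max 20
[20, 14, 15] → max 20
[14, 15, 16] → max 16
[15, 16, 5] → max 16
[16, 5, 8] → max 16
[5, 8, 18] → max 18
[8, 18, 13] → max 18
[18, 13, 6] → max 18
[13, 6, 13] → max 13  ≤ 14 ✓
5 windows satisfy the condition.

5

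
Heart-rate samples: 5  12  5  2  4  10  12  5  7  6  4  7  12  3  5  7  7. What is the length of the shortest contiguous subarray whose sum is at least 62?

Extend right; whenever the sum reaches 62, record the length and shrink from the left:
add 5: running sum 5 < 62
add 12: running sum 17 < 62
add 5: running sum 22 < 62
add 2: running sum 24 < 62
add 4: running sum 28 < 62
add 10: running sum 38 < 62
add 12: running sum 50 < 62
add 5: running sum 55 < 62
add 7: shortest ending here [5, 12, 5, 2, 4, 10, 12, 5, 7] sum 62, len 9
add 6: shortest ending here [12, 5, 2, 4, 10, 12, 5, 7, 6] sum 63, len 9
add 4: shortest ending here [12, 5, 2, 4, 10, 12, 5, 7, 6, 4] sum 67, len 10
add 7: shortest ending here [5, 2, 4, 10, 12, 5, 7, 6, 4, 7] sum 62, len 10
add 12: shortest ending here [10, 12, 5, 7, 6, 4, 7, 12] sum 63, len 8
add 3: shortest ending here [10, 12, 5, 7, 6, 4, 7, 12, 3] sum 66, len 9
add 5: shortest ending here [10, 12, 5, 7, 6, 4, 7, 12, 3, 5] sum 71, len 10
add 7: shortest ending here [12, 5, 7, 6, 4, 7, 12, 3, 5, 7] sum 68, len 10
add 7: shortest ending here [5, 7, 6, 4, 7, 12, 3, 5, 7, 7] sum 63, len 10
Shortest qualifying length: 8.

8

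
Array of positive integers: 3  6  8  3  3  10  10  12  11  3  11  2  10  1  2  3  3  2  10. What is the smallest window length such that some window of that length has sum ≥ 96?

16

Extend right; whenever the sum reaches 96, record the length and shrink from the left:
add 3: running sum 3 < 96
add 6: running sum 9 < 96
add 8: running sum 17 < 96
add 3: running sum 20 < 96
add 3: running sum 23 < 96
add 10: running sum 33 < 96
add 10: running sum 43 < 96
add 12: running sum 55 < 96
add 11: running sum 66 < 96
add 3: running sum 69 < 96
add 11: running sum 80 < 96
add 2: running sum 82 < 96
add 10: running sum 92 < 96
add 1: running sum 93 < 96
add 2: running sum 95 < 96
add 3: shortest ending here [3, 6, 8, 3, 3, 10, 10, 12, 11, 3, 11, 2, 10, 1, 2, 3] sum 98, len 16
add 3: shortest ending here [6, 8, 3, 3, 10, 10, 12, 11, 3, 11, 2, 10, 1, 2, 3, 3] sum 98, len 16
add 2: shortest ending here [6, 8, 3, 3, 10, 10, 12, 11, 3, 11, 2, 10, 1, 2, 3, 3, 2] sum 100, len 17
add 10: shortest ending here [3, 3, 10, 10, 12, 11, 3, 11, 2, 10, 1, 2, 3, 3, 2, 10] sum 96, len 16
Shortest qualifying length: 16.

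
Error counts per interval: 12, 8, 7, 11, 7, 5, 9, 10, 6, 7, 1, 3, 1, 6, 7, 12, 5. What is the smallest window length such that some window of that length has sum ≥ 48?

6

add 12: running sum 12 < 48
add 8: running sum 20 < 48
add 7: running sum 27 < 48
add 11: running sum 38 < 48
add 7: running sum 45 < 48
add 5: shortest ending here [12, 8, 7, 11, 7, 5] sum 50, len 6
add 9: shortest ending here [12, 8, 7, 11, 7, 5, 9] sum 59, len 7
add 10: shortest ending here [7, 11, 7, 5, 9, 10] sum 49, len 6
add 6: shortest ending here [11, 7, 5, 9, 10, 6] sum 48, len 6
add 7: shortest ending here [11, 7, 5, 9, 10, 6, 7] sum 55, len 7
add 1: shortest ending here [11, 7, 5, 9, 10, 6, 7, 1] sum 56, len 8
add 3: shortest ending here [7, 5, 9, 10, 6, 7, 1, 3] sum 48, len 8
add 1: shortest ending here [7, 5, 9, 10, 6, 7, 1, 3, 1] sum 49, len 9
add 6: shortest ending here [5, 9, 10, 6, 7, 1, 3, 1, 6] sum 48, len 9
add 7: shortest ending here [9, 10, 6, 7, 1, 3, 1, 6, 7] sum 50, len 9
add 12: shortest ending here [10, 6, 7, 1, 3, 1, 6, 7, 12] sum 53, len 9
add 5: shortest ending here [6, 7, 1, 3, 1, 6, 7, 12, 5] sum 48, len 9
Shortest qualifying length: 6.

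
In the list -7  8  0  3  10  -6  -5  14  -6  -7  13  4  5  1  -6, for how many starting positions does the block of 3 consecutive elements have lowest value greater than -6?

(-7, 8, 0) → min -7
(8, 0, 3) → min 0  > -6 ✓
(0, 3, 10) → min 0  > -6 ✓
(3, 10, -6) → min -6
(10, -6, -5) → min -6
(-6, -5, 14) → min -6
(-5, 14, -6) → min -6
(14, -6, -7) → min -7
(-6, -7, 13) → min -7
(-7, 13, 4) → min -7
(13, 4, 5) → min 4  > -6 ✓
(4, 5, 1) → min 1  > -6 ✓
(5, 1, -6) → min -6
4 windows satisfy the condition.

4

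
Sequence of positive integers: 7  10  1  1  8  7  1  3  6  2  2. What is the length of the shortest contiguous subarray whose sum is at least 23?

add 7: running sum 7 < 23
add 10: running sum 17 < 23
add 1: running sum 18 < 23
add 1: running sum 19 < 23
end 4: [7, 10, 1, 1, 8] sum 27, len 5
end 5: [10, 1, 1, 8, 7] sum 27, len 5
end 6: [10, 1, 1, 8, 7, 1] sum 28, len 6
end 7: [10, 1, 1, 8, 7, 1, 3] sum 31, len 7
end 8: [8, 7, 1, 3, 6] sum 25, len 5
end 9: [8, 7, 1, 3, 6, 2] sum 27, len 6
end 10: [8, 7, 1, 3, 6, 2, 2] sum 29, len 7
Shortest qualifying length: 5.

5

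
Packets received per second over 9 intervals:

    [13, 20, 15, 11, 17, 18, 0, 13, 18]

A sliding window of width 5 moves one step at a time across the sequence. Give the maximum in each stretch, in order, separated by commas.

20, 20, 18, 18, 18

[13, 20, 15, 11, 17] → max 20
[20, 15, 11, 17, 18] → max 20
[15, 11, 17, 18, 0] → max 18
[11, 17, 18, 0, 13] → max 18
[17, 18, 0, 13, 18] → max 18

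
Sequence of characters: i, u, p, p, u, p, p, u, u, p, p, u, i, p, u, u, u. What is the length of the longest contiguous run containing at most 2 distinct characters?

[i] 1 distinct, len 1
[i, u] 2 distinct, len 2
[u, p] 2 distinct, len 2
[u, p, p] 2 distinct, len 3
[u, p, p, u] 2 distinct, len 4
[u, p, p, u, p] 2 distinct, len 5
[u, p, p, u, p, p] 2 distinct, len 6
[u, p, p, u, p, p, u] 2 distinct, len 7
[u, p, p, u, p, p, u, u] 2 distinct, len 8
[u, p, p, u, p, p, u, u, p] 2 distinct, len 9
[u, p, p, u, p, p, u, u, p, p] 2 distinct, len 10
[u, p, p, u, p, p, u, u, p, p, u] 2 distinct, len 11
[u, i] 2 distinct, len 2
[i, p] 2 distinct, len 2
[p, u] 2 distinct, len 2
[p, u, u] 2 distinct, len 3
[p, u, u, u] 2 distinct, len 4
Longest length with ≤2 distinct: 11.

11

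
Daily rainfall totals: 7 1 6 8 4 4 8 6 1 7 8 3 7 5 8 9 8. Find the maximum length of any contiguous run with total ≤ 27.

add 7: [7] sum 7, len 1
add 1: [7, 1] sum 8, len 2
add 6: [7, 1, 6] sum 14, len 3
add 8: [7, 1, 6, 8] sum 22, len 4
add 4: [7, 1, 6, 8, 4] sum 26, len 5
add 4: [1, 6, 8, 4, 4] sum 23, len 5
add 8: [8, 4, 4, 8] sum 24, len 4
add 6: [4, 4, 8, 6] sum 22, len 4
add 1: [4, 4, 8, 6, 1] sum 23, len 5
add 7: [4, 8, 6, 1, 7] sum 26, len 5
add 8: [6, 1, 7, 8] sum 22, len 4
add 3: [6, 1, 7, 8, 3] sum 25, len 5
add 7: [1, 7, 8, 3, 7] sum 26, len 5
add 5: [8, 3, 7, 5] sum 23, len 4
add 8: [3, 7, 5, 8] sum 23, len 4
add 9: [5, 8, 9] sum 22, len 3
add 8: [8, 9, 8] sum 25, len 3
Longest length seen: 5.

5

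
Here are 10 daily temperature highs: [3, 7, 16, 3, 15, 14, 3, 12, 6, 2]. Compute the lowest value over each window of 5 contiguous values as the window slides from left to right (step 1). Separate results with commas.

Sliding a size-5 window across the 10 values:
[3, 7, 16, 3, 15] → min 3
[7, 16, 3, 15, 14] → min 3
[16, 3, 15, 14, 3] → min 3
[3, 15, 14, 3, 12] → min 3
[15, 14, 3, 12, 6] → min 3
[14, 3, 12, 6, 2] → min 2

3, 3, 3, 3, 3, 2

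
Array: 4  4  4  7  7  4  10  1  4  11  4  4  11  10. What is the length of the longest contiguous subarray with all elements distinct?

[4] len 1
[4] len 1
[4] len 1
[4, 7] len 2
[7] len 1
[7, 4] len 2
[7, 4, 10] len 3
[7, 4, 10, 1] len 4
[10, 1, 4] len 3
[10, 1, 4, 11] len 4
[11, 4] len 2
[4] len 1
[4, 11] len 2
[4, 11, 10] len 3
Longest all-distinct length: 4.

4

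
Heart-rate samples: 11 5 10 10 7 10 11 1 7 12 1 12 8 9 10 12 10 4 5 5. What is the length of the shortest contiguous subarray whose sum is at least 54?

6

add 11: running sum 11 < 54
add 5: running sum 16 < 54
add 10: running sum 26 < 54
add 10: running sum 36 < 54
add 7: running sum 43 < 54
add 10: running sum 53 < 54
end 6: [11, 5, 10, 10, 7, 10, 11] sum 64, len 7
end 7: [5, 10, 10, 7, 10, 11, 1] sum 54, len 7
end 8: [10, 10, 7, 10, 11, 1, 7] sum 56, len 7
end 9: [10, 7, 10, 11, 1, 7, 12] sum 58, len 7
end 10: [10, 7, 10, 11, 1, 7, 12, 1] sum 59, len 8
end 11: [10, 11, 1, 7, 12, 1, 12] sum 54, len 7
end 12: [10, 11, 1, 7, 12, 1, 12, 8] sum 62, len 8
end 13: [11, 1, 7, 12, 1, 12, 8, 9] sum 61, len 8
end 14: [7, 12, 1, 12, 8, 9, 10] sum 59, len 7
end 15: [12, 1, 12, 8, 9, 10, 12] sum 64, len 7
end 16: [12, 8, 9, 10, 12, 10] sum 61, len 6
end 17: [12, 8, 9, 10, 12, 10, 4] sum 65, len 7
end 18: [8, 9, 10, 12, 10, 4, 5] sum 58, len 7
end 19: [9, 10, 12, 10, 4, 5, 5] sum 55, len 7
Shortest qualifying length: 6.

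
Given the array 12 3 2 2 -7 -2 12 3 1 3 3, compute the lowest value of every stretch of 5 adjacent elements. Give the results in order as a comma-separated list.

-7, -7, -7, -7, -7, -2, 1

Sliding a size-5 window across the 11 values:
[12, 3, 2, 2, -7] → min -7
[3, 2, 2, -7, -2] → min -7
[2, 2, -7, -2, 12] → min -7
[2, -7, -2, 12, 3] → min -7
[-7, -2, 12, 3, 1] → min -7
[-2, 12, 3, 1, 3] → min -2
[12, 3, 1, 3, 3] → min 1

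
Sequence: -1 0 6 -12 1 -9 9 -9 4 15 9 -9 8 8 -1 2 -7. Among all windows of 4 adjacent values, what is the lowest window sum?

(-1, 0, 6, -12) → sum -7
(0, 6, -12, 1) → sum -5
(6, -12, 1, -9) → sum -14
(-12, 1, -9, 9) → sum -11
(1, -9, 9, -9) → sum -8
(-9, 9, -9, 4) → sum -5
(9, -9, 4, 15) → sum 19
(-9, 4, 15, 9) → sum 19
(4, 15, 9, -9) → sum 19
(15, 9, -9, 8) → sum 23
(9, -9, 8, 8) → sum 16
(-9, 8, 8, -1) → sum 6
(8, 8, -1, 2) → sum 17
(8, -1, 2, -7) → sum 2
Lowest of these is -14.

-14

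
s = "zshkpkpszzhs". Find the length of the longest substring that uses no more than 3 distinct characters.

Extend right; when distinct count exceeds 3, shrink from the left:
add z: window [z] (1 distinct), len 1
add s: window [z, s] (2 distinct), len 2
add h: window [z, s, h] (3 distinct), len 3
add k: window [s, h, k] (3 distinct), len 3
add p: window [h, k, p] (3 distinct), len 3
add k: window [h, k, p, k] (3 distinct), len 4
add p: window [h, k, p, k, p] (3 distinct), len 5
add s: window [k, p, k, p, s] (3 distinct), len 5
add z: window [p, s, z] (3 distinct), len 3
add z: window [p, s, z, z] (3 distinct), len 4
add h: window [s, z, z, h] (3 distinct), len 4
add s: window [s, z, z, h, s] (3 distinct), len 5
Longest length with ≤3 distinct: 5.

5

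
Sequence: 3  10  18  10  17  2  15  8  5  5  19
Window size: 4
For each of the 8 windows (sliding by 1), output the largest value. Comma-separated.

(3, 10, 18, 10) → max 18
(10, 18, 10, 17) → max 18
(18, 10, 17, 2) → max 18
(10, 17, 2, 15) → max 17
(17, 2, 15, 8) → max 17
(2, 15, 8, 5) → max 15
(15, 8, 5, 5) → max 15
(8, 5, 5, 19) → max 19

18, 18, 18, 17, 17, 15, 15, 19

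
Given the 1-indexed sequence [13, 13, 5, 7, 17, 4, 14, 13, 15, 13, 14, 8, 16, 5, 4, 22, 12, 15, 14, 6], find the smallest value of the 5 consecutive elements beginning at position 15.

4

Elements at indices 15..19: 4, 22, 12, 15, 14
min(4, 22, 12, 15, 14) = 4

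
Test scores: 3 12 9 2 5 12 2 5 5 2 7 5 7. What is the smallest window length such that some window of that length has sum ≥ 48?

8

add 3: running sum 3 < 48
add 12: running sum 15 < 48
add 9: running sum 24 < 48
add 2: running sum 26 < 48
add 5: running sum 31 < 48
add 12: running sum 43 < 48
add 2: running sum 45 < 48
end 7: [3, 12, 9, 2, 5, 12, 2, 5] sum 50, len 8
end 8: [12, 9, 2, 5, 12, 2, 5, 5] sum 52, len 8
end 9: [12, 9, 2, 5, 12, 2, 5, 5, 2] sum 54, len 9
end 10: [9, 2, 5, 12, 2, 5, 5, 2, 7] sum 49, len 9
end 11: [9, 2, 5, 12, 2, 5, 5, 2, 7, 5] sum 54, len 10
end 12: [5, 12, 2, 5, 5, 2, 7, 5, 7] sum 50, len 9
Shortest qualifying length: 8.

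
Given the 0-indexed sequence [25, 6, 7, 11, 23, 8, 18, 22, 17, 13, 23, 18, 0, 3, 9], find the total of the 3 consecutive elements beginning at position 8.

Elements at indices 8..10: 17, 13, 23
sum(17, 13, 23) = 53

53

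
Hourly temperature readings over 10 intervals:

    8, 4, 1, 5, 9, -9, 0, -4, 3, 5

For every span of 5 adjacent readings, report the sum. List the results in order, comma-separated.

27, 10, 6, 1, -1, -5

[8, 4, 1, 5, 9] → sum 27
[4, 1, 5, 9, -9] → sum 10
[1, 5, 9, -9, 0] → sum 6
[5, 9, -9, 0, -4] → sum 1
[9, -9, 0, -4, 3] → sum -1
[-9, 0, -4, 3, 5] → sum -5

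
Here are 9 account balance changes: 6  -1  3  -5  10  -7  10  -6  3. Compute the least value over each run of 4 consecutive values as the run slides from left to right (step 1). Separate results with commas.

Sliding a size-4 window across the 9 values:
[6, -1, 3, -5] → min -5
[-1, 3, -5, 10] → min -5
[3, -5, 10, -7] → min -7
[-5, 10, -7, 10] → min -7
[10, -7, 10, -6] → min -7
[-7, 10, -6, 3] → min -7

-5, -5, -7, -7, -7, -7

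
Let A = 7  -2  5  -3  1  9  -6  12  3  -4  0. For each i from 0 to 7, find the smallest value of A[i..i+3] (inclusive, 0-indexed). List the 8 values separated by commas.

Sliding a size-4 window across the 11 values:
(7, -2, 5, -3) → min -3
(-2, 5, -3, 1) → min -3
(5, -3, 1, 9) → min -3
(-3, 1, 9, -6) → min -6
(1, 9, -6, 12) → min -6
(9, -6, 12, 3) → min -6
(-6, 12, 3, -4) → min -6
(12, 3, -4, 0) → min -4

-3, -3, -3, -6, -6, -6, -6, -4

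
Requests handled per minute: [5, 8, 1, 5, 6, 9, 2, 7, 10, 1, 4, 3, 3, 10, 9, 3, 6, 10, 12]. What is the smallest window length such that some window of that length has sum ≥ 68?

add 5: running sum 5 < 68
add 8: running sum 13 < 68
add 1: running sum 14 < 68
add 5: running sum 19 < 68
add 6: running sum 25 < 68
add 9: running sum 34 < 68
add 2: running sum 36 < 68
add 7: running sum 43 < 68
add 10: running sum 53 < 68
add 1: running sum 54 < 68
add 4: running sum 58 < 68
add 3: running sum 61 < 68
add 3: running sum 64 < 68
add 10: shortest ending here [8, 1, 5, 6, 9, 2, 7, 10, 1, 4, 3, 3, 10] sum 69, len 13
add 9: shortest ending here [5, 6, 9, 2, 7, 10, 1, 4, 3, 3, 10, 9] sum 69, len 12
add 3: shortest ending here [5, 6, 9, 2, 7, 10, 1, 4, 3, 3, 10, 9, 3] sum 72, len 13
add 6: shortest ending here [6, 9, 2, 7, 10, 1, 4, 3, 3, 10, 9, 3, 6] sum 73, len 13
add 10: shortest ending here [2, 7, 10, 1, 4, 3, 3, 10, 9, 3, 6, 10] sum 68, len 12
add 12: shortest ending here [10, 1, 4, 3, 3, 10, 9, 3, 6, 10, 12] sum 71, len 11
Shortest qualifying length: 11.

11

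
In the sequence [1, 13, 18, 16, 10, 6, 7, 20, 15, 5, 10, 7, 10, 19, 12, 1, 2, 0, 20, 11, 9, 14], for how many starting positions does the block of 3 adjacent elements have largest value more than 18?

(1, 13, 18) → max 18
(13, 18, 16) → max 18
(18, 16, 10) → max 18
(16, 10, 6) → max 16
(10, 6, 7) → max 10
(6, 7, 20) → max 20  > 18 ✓
(7, 20, 15) → max 20  > 18 ✓
(20, 15, 5) → max 20  > 18 ✓
(15, 5, 10) → max 15
(5, 10, 7) → max 10
(10, 7, 10) → max 10
(7, 10, 19) → max 19  > 18 ✓
(10, 19, 12) → max 19  > 18 ✓
(19, 12, 1) → max 19  > 18 ✓
(12, 1, 2) → max 12
(1, 2, 0) → max 2
(2, 0, 20) → max 20  > 18 ✓
(0, 20, 11) → max 20  > 18 ✓
(20, 11, 9) → max 20  > 18 ✓
(11, 9, 14) → max 14
9 windows satisfy the condition.

9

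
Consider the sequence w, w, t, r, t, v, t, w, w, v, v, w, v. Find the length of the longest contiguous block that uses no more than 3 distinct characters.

Extend right; when distinct count exceeds 3, shrink from the left:
[w] 1 distinct, len 1
[w, w] 1 distinct, len 2
[w, w, t] 2 distinct, len 3
[w, w, t, r] 3 distinct, len 4
[w, w, t, r, t] 3 distinct, len 5
[t, r, t, v] 3 distinct, len 4
[t, r, t, v, t] 3 distinct, len 5
[t, v, t, w] 3 distinct, len 4
[t, v, t, w, w] 3 distinct, len 5
[t, v, t, w, w, v] 3 distinct, len 6
[t, v, t, w, w, v, v] 3 distinct, len 7
[t, v, t, w, w, v, v, w] 3 distinct, len 8
[t, v, t, w, w, v, v, w, v] 3 distinct, len 9
Longest length with ≤3 distinct: 9.

9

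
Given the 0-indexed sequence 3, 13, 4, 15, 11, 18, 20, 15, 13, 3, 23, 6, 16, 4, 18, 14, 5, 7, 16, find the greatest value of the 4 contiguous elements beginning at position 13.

Elements at indices 13..16: 4, 18, 14, 5
max(4, 18, 14, 5) = 18

18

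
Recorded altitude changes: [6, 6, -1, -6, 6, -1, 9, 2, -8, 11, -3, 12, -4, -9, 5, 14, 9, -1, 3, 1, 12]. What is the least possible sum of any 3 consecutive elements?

6 6 -1 → sum 11
6 -1 -6 → sum -1
-1 -6 6 → sum -1
-6 6 -1 → sum -1
6 -1 9 → sum 14
-1 9 2 → sum 10
9 2 -8 → sum 3
2 -8 11 → sum 5
-8 11 -3 → sum 0
11 -3 12 → sum 20
-3 12 -4 → sum 5
12 -4 -9 → sum -1
-4 -9 5 → sum -8
-9 5 14 → sum 10
5 14 9 → sum 28
14 9 -1 → sum 22
9 -1 3 → sum 11
-1 3 1 → sum 3
3 1 12 → sum 16
Least of these is -8.

-8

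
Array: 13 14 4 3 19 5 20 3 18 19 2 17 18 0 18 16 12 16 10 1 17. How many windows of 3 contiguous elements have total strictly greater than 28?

13

13 14 4 → sum 31  > 28 ✓
14 4 3 → sum 21
4 3 19 → sum 26
3 19 5 → sum 27
19 5 20 → sum 44  > 28 ✓
5 20 3 → sum 28
20 3 18 → sum 41  > 28 ✓
3 18 19 → sum 40  > 28 ✓
18 19 2 → sum 39  > 28 ✓
19 2 17 → sum 38  > 28 ✓
2 17 18 → sum 37  > 28 ✓
17 18 0 → sum 35  > 28 ✓
18 0 18 → sum 36  > 28 ✓
0 18 16 → sum 34  > 28 ✓
18 16 12 → sum 46  > 28 ✓
16 12 16 → sum 44  > 28 ✓
12 16 10 → sum 38  > 28 ✓
16 10 1 → sum 27
10 1 17 → sum 28
13 windows satisfy the condition.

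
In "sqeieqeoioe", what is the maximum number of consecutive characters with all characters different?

4

add s: [s] len 1
add q: [s, q] len 2
add e: [s, q, e] len 3
add i: [s, q, e, i] len 4
add e (repeat e, move left end past it): [i, e] len 2
add q: [i, e, q] len 3
add e (repeat e, move left end past it): [q, e] len 2
add o: [q, e, o] len 3
add i: [q, e, o, i] len 4
add o (repeat o, move left end past it): [i, o] len 2
add e: [i, o, e] len 3
Longest all-distinct length: 4.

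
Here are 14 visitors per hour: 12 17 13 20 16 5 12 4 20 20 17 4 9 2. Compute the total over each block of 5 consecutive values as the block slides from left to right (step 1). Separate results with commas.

78, 71, 66, 57, 57, 61, 73, 65, 70, 52

(12, 17, 13, 20, 16) → sum 78
(17, 13, 20, 16, 5) → sum 71
(13, 20, 16, 5, 12) → sum 66
(20, 16, 5, 12, 4) → sum 57
(16, 5, 12, 4, 20) → sum 57
(5, 12, 4, 20, 20) → sum 61
(12, 4, 20, 20, 17) → sum 73
(4, 20, 20, 17, 4) → sum 65
(20, 20, 17, 4, 9) → sum 70
(20, 17, 4, 9, 2) → sum 52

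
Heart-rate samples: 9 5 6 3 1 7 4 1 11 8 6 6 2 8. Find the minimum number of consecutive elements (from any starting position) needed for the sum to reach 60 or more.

Extend right; whenever the sum reaches 60, record the length and shrink from the left:
add 9: running sum 9 < 60
add 5: running sum 14 < 60
add 6: running sum 20 < 60
add 3: running sum 23 < 60
add 1: running sum 24 < 60
add 7: running sum 31 < 60
add 4: running sum 35 < 60
add 1: running sum 36 < 60
add 11: running sum 47 < 60
add 8: running sum 55 < 60
add 6: shortest ending here [9, 5, 6, 3, 1, 7, 4, 1, 11, 8, 6] sum 61, len 11
add 6: shortest ending here [9, 5, 6, 3, 1, 7, 4, 1, 11, 8, 6, 6] sum 67, len 12
add 2: shortest ending here [5, 6, 3, 1, 7, 4, 1, 11, 8, 6, 6, 2] sum 60, len 12
add 8: shortest ending here [6, 3, 1, 7, 4, 1, 11, 8, 6, 6, 2, 8] sum 63, len 12
Shortest qualifying length: 11.

11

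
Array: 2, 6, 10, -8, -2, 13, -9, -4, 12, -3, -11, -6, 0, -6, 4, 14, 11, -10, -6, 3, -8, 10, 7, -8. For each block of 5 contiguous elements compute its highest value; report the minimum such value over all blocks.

Each size-5 window and its max:
[2, 6, 10, -8, -2] → max 10
[6, 10, -8, -2, 13] → max 13
[10, -8, -2, 13, -9] → max 13
[-8, -2, 13, -9, -4] → max 13
[-2, 13, -9, -4, 12] → max 13
[13, -9, -4, 12, -3] → max 13
[-9, -4, 12, -3, -11] → max 12
[-4, 12, -3, -11, -6] → max 12
[12, -3, -11, -6, 0] → max 12
[-3, -11, -6, 0, -6] → max 0
[-11, -6, 0, -6, 4] → max 4
[-6, 0, -6, 4, 14] → max 14
[0, -6, 4, 14, 11] → max 14
[-6, 4, 14, 11, -10] → max 14
[4, 14, 11, -10, -6] → max 14
[14, 11, -10, -6, 3] → max 14
[11, -10, -6, 3, -8] → max 11
[-10, -6, 3, -8, 10] → max 10
[-6, 3, -8, 10, 7] → max 10
[3, -8, 10, 7, -8] → max 10
Minimum of these is 0.

0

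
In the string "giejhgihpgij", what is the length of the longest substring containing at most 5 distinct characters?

[g] 1 distinct, len 1
[g, i] 2 distinct, len 2
[g, i, e] 3 distinct, len 3
[g, i, e, j] 4 distinct, len 4
[g, i, e, j, h] 5 distinct, len 5
[g, i, e, j, h, g] 5 distinct, len 6
[g, i, e, j, h, g, i] 5 distinct, len 7
[g, i, e, j, h, g, i, h] 5 distinct, len 8
[j, h, g, i, h, p] 5 distinct, len 6
[j, h, g, i, h, p, g] 5 distinct, len 7
[j, h, g, i, h, p, g, i] 5 distinct, len 8
[j, h, g, i, h, p, g, i, j] 5 distinct, len 9
Longest length with ≤5 distinct: 9.

9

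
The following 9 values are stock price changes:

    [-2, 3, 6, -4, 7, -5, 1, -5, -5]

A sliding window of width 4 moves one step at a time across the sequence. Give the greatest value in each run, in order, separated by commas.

Sliding a size-4 window across the 9 values:
(-2, 3, 6, -4) → max 6
(3, 6, -4, 7) → max 7
(6, -4, 7, -5) → max 7
(-4, 7, -5, 1) → max 7
(7, -5, 1, -5) → max 7
(-5, 1, -5, -5) → max 1

6, 7, 7, 7, 7, 1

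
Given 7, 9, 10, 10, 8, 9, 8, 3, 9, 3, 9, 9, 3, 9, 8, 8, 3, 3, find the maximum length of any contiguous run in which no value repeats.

3

add 7: [7] len 1
add 9: [7, 9] len 2
add 10: [7, 9, 10] len 3
add 10 (repeat 10, move left end past it): [10] len 1
add 8: [10, 8] len 2
add 9: [10, 8, 9] len 3
add 8 (repeat 8, move left end past it): [9, 8] len 2
add 3: [9, 8, 3] len 3
add 9 (repeat 9, move left end past it): [8, 3, 9] len 3
add 3 (repeat 3, move left end past it): [9, 3] len 2
add 9 (repeat 9, move left end past it): [3, 9] len 2
add 9 (repeat 9, move left end past it): [9] len 1
add 3: [9, 3] len 2
add 9 (repeat 9, move left end past it): [3, 9] len 2
add 8: [3, 9, 8] len 3
add 8 (repeat 8, move left end past it): [8] len 1
add 3: [8, 3] len 2
add 3 (repeat 3, move left end past it): [3] len 1
Longest all-distinct length: 3.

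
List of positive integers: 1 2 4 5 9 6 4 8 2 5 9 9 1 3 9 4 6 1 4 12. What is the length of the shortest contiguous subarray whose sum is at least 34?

add 1: running sum 1 < 34
add 2: running sum 3 < 34
add 4: running sum 7 < 34
add 5: running sum 12 < 34
add 9: running sum 21 < 34
add 6: running sum 27 < 34
add 4: running sum 31 < 34
add 8: shortest ending here [4, 5, 9, 6, 4, 8] sum 36, len 6
add 2: shortest ending here [5, 9, 6, 4, 8, 2] sum 34, len 6
add 5: shortest ending here [9, 6, 4, 8, 2, 5] sum 34, len 6
add 9: shortest ending here [6, 4, 8, 2, 5, 9] sum 34, len 6
add 9: shortest ending here [4, 8, 2, 5, 9, 9] sum 37, len 6
add 1: shortest ending here [8, 2, 5, 9, 9, 1] sum 34, len 6
add 3: shortest ending here [8, 2, 5, 9, 9, 1, 3] sum 37, len 7
add 9: shortest ending here [5, 9, 9, 1, 3, 9] sum 36, len 6
add 4: shortest ending here [9, 9, 1, 3, 9, 4] sum 35, len 6
add 6: shortest ending here [9, 9, 1, 3, 9, 4, 6] sum 41, len 7
add 1: shortest ending here [9, 9, 1, 3, 9, 4, 6, 1] sum 42, len 8
add 4: shortest ending here [9, 1, 3, 9, 4, 6, 1, 4] sum 37, len 8
add 12: shortest ending here [9, 4, 6, 1, 4, 12] sum 36, len 6
Shortest qualifying length: 6.

6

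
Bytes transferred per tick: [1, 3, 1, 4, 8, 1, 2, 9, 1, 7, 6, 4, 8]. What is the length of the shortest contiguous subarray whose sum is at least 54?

12

add 1: running sum 1 < 54
add 3: running sum 4 < 54
add 1: running sum 5 < 54
add 4: running sum 9 < 54
add 8: running sum 17 < 54
add 1: running sum 18 < 54
add 2: running sum 20 < 54
add 9: running sum 29 < 54
add 1: running sum 30 < 54
add 7: running sum 37 < 54
add 6: running sum 43 < 54
add 4: running sum 47 < 54
add 8: shortest ending here [3, 1, 4, 8, 1, 2, 9, 1, 7, 6, 4, 8] sum 54, len 12
Shortest qualifying length: 12.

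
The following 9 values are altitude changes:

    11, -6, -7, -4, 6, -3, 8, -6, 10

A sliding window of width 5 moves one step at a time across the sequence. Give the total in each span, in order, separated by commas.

11 -6 -7 -4 6 → sum 0
-6 -7 -4 6 -3 → sum -14
-7 -4 6 -3 8 → sum 0
-4 6 -3 8 -6 → sum 1
6 -3 8 -6 10 → sum 15

0, -14, 0, 1, 15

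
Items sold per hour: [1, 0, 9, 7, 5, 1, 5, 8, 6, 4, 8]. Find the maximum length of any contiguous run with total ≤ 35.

add 1: [1] sum 1, len 1
add 0: [1, 0] sum 1, len 2
add 9: [1, 0, 9] sum 10, len 3
add 7: [1, 0, 9, 7] sum 17, len 4
add 5: [1, 0, 9, 7, 5] sum 22, len 5
add 1: [1, 0, 9, 7, 5, 1] sum 23, len 6
add 5: [1, 0, 9, 7, 5, 1, 5] sum 28, len 7
add 8: [0, 9, 7, 5, 1, 5, 8] sum 35, len 7
add 6: [7, 5, 1, 5, 8, 6] sum 32, len 6
add 4: [5, 1, 5, 8, 6, 4] sum 29, len 6
add 8: [1, 5, 8, 6, 4, 8] sum 32, len 6
Longest length seen: 7.

7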